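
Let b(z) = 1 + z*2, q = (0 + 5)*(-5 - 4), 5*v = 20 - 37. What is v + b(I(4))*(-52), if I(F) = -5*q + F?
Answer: -119357/5 ≈ -23871.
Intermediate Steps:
v = -17/5 (v = (20 - 37)/5 = (⅕)*(-17) = -17/5 ≈ -3.4000)
q = -45 (q = 5*(-9) = -45)
I(F) = 225 + F (I(F) = -5*(-45) + F = 225 + F)
b(z) = 1 + 2*z
v + b(I(4))*(-52) = -17/5 + (1 + 2*(225 + 4))*(-52) = -17/5 + (1 + 2*229)*(-52) = -17/5 + (1 + 458)*(-52) = -17/5 + 459*(-52) = -17/5 - 23868 = -119357/5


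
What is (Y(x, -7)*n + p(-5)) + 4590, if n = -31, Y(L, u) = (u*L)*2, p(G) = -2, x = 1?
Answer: 5022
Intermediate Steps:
Y(L, u) = 2*L*u (Y(L, u) = (L*u)*2 = 2*L*u)
(Y(x, -7)*n + p(-5)) + 4590 = ((2*1*(-7))*(-31) - 2) + 4590 = (-14*(-31) - 2) + 4590 = (434 - 2) + 4590 = 432 + 4590 = 5022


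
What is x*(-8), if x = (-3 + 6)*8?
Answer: -192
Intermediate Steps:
x = 24 (x = 3*8 = 24)
x*(-8) = 24*(-8) = -192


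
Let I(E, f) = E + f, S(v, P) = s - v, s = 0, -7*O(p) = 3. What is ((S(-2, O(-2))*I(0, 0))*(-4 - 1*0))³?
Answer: 0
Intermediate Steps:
O(p) = -3/7 (O(p) = -⅐*3 = -3/7)
S(v, P) = -v (S(v, P) = 0 - v = -v)
((S(-2, O(-2))*I(0, 0))*(-4 - 1*0))³ = (((-1*(-2))*(0 + 0))*(-4 - 1*0))³ = ((2*0)*(-4 + 0))³ = (0*(-4))³ = 0³ = 0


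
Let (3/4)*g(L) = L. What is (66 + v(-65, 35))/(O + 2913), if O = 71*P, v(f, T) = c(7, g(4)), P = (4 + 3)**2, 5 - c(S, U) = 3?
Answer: 1/94 ≈ 0.010638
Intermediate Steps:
g(L) = 4*L/3
c(S, U) = 2 (c(S, U) = 5 - 1*3 = 5 - 3 = 2)
P = 49 (P = 7**2 = 49)
v(f, T) = 2
O = 3479 (O = 71*49 = 3479)
(66 + v(-65, 35))/(O + 2913) = (66 + 2)/(3479 + 2913) = 68/6392 = 68*(1/6392) = 1/94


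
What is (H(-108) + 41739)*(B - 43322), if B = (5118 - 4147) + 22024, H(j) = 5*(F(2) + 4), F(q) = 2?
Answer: -849038463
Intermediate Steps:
H(j) = 30 (H(j) = 5*(2 + 4) = 5*6 = 30)
B = 22995 (B = 971 + 22024 = 22995)
(H(-108) + 41739)*(B - 43322) = (30 + 41739)*(22995 - 43322) = 41769*(-20327) = -849038463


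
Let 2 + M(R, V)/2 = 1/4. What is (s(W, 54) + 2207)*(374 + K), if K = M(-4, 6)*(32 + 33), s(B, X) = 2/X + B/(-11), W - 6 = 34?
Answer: 95871065/297 ≈ 3.2280e+5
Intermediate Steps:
W = 40 (W = 6 + 34 = 40)
M(R, V) = -7/2 (M(R, V) = -4 + 2/4 = -4 + 2*(¼) = -4 + ½ = -7/2)
s(B, X) = 2/X - B/11 (s(B, X) = 2/X + B*(-1/11) = 2/X - B/11)
K = -455/2 (K = -7*(32 + 33)/2 = -7/2*65 = -455/2 ≈ -227.50)
(s(W, 54) + 2207)*(374 + K) = ((2/54 - 1/11*40) + 2207)*(374 - 455/2) = ((2*(1/54) - 40/11) + 2207)*(293/2) = ((1/27 - 40/11) + 2207)*(293/2) = (-1069/297 + 2207)*(293/2) = (654410/297)*(293/2) = 95871065/297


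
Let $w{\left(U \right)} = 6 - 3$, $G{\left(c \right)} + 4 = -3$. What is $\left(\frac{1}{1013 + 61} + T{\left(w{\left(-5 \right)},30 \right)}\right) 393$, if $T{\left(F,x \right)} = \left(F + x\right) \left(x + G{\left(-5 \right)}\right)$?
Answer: $\frac{106786877}{358} \approx 2.9829 \cdot 10^{5}$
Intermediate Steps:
$G{\left(c \right)} = -7$ ($G{\left(c \right)} = -4 - 3 = -7$)
$w{\left(U \right)} = 3$ ($w{\left(U \right)} = 6 - 3 = 3$)
$T{\left(F,x \right)} = \left(-7 + x\right) \left(F + x\right)$ ($T{\left(F,x \right)} = \left(F + x\right) \left(x - 7\right) = \left(F + x\right) \left(-7 + x\right) = \left(-7 + x\right) \left(F + x\right)$)
$\left(\frac{1}{1013 + 61} + T{\left(w{\left(-5 \right)},30 \right)}\right) 393 = \left(\frac{1}{1013 + 61} + \left(30^{2} - 21 - 210 + 3 \cdot 30\right)\right) 393 = \left(\frac{1}{1074} + \left(900 - 21 - 210 + 90\right)\right) 393 = \left(\frac{1}{1074} + 759\right) 393 = \frac{815167}{1074} \cdot 393 = \frac{106786877}{358}$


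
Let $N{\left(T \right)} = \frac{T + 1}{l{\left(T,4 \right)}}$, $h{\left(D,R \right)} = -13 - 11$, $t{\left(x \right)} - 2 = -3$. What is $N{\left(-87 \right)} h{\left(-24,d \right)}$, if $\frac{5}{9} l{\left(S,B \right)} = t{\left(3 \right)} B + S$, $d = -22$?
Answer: $- \frac{3440}{273} \approx -12.601$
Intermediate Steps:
$t{\left(x \right)} = -1$ ($t{\left(x \right)} = 2 - 3 = -1$)
$l{\left(S,B \right)} = - \frac{9 B}{5} + \frac{9 S}{5}$ ($l{\left(S,B \right)} = \frac{9 \left(- B + S\right)}{5} = \frac{9 \left(S - B\right)}{5} = - \frac{9 B}{5} + \frac{9 S}{5}$)
$h{\left(D,R \right)} = -24$
$N{\left(T \right)} = \frac{1 + T}{- \frac{36}{5} + \frac{9 T}{5}}$ ($N{\left(T \right)} = \frac{T + 1}{\left(- \frac{9}{5}\right) 4 + \frac{9 T}{5}} = \frac{1 + T}{- \frac{36}{5} + \frac{9 T}{5}}$)
$N{\left(-87 \right)} h{\left(-24,d \right)} = \frac{5 \left(1 - 87\right)}{9 \left(-4 - 87\right)} \left(-24\right) = \frac{5}{9} \frac{1}{-91} \left(-86\right) \left(-24\right) = \frac{5}{9} \left(- \frac{1}{91}\right) \left(-86\right) \left(-24\right) = \frac{430}{819} \left(-24\right) = - \frac{3440}{273}$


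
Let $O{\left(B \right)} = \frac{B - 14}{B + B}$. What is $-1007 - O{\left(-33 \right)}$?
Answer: $- \frac{66509}{66} \approx -1007.7$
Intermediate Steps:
$O{\left(B \right)} = \frac{-14 + B}{2 B}$
$-1007 - O{\left(-33 \right)} = -1007 - \frac{-14 - 33}{2 \left(-33\right)} = -1007 - \frac{1}{2} \left(- \frac{1}{33}\right) \left(-47\right) = -1007 - \frac{47}{66} = - \frac{66509}{66}$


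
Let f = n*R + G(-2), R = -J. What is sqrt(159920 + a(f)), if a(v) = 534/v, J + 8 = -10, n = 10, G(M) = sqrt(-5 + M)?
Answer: sqrt(159920 + 534/(180 + I*sqrt(7))) ≈ 399.9 - 0.e-4*I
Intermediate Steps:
J = -18 (J = -8 - 10 = -18)
R = 18 (R = -1*(-18) = 18)
f = 180 + I*sqrt(7) (f = 10*18 + sqrt(-5 - 2) = 180 + sqrt(-7) = 180 + I*sqrt(7) ≈ 180.0 + 2.6458*I)
sqrt(159920 + a(f)) = sqrt(159920 + 534/(180 + I*sqrt(7)))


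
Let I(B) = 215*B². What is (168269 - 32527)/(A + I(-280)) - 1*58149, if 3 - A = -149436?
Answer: -988849136669/17005439 ≈ -58149.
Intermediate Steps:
A = 149439 (A = 3 - 1*(-149436) = 3 + 149436 = 149439)
(168269 - 32527)/(A + I(-280)) - 1*58149 = (168269 - 32527)/(149439 + 215*(-280)²) - 1*58149 = 135742/(149439 + 215*78400) - 58149 = 135742/(149439 + 16856000) - 58149 = 135742/17005439 - 58149 = -988849136669/17005439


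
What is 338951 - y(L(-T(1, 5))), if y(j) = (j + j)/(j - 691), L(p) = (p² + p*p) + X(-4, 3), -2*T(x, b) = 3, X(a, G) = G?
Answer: 463346047/1367 ≈ 3.3895e+5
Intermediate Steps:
T(x, b) = -3/2 (T(x, b) = -½*3 = -3/2)
L(p) = 3 + 2*p² (L(p) = (p² + p*p) + 3 = (p² + p²) + 3 = 2*p² + 3 = 3 + 2*p²)
y(j) = 2*j/(-691 + j) (y(j) = (2*j)/(-691 + j) = 2*j/(-691 + j))
338951 - y(L(-T(1, 5))) = 338951 - 2*(3 + 2*(-1*(-3/2))²)/(-691 + (3 + 2*(-1*(-3/2))²)) = 338951 - 2*(3 + 2*(3/2)²)/(-691 + (3 + 2*(3/2)²)) = 338951 - 2*(3 + 2*(9/4))/(-691 + (3 + 2*(9/4))) = 338951 - 2*(3 + 9/2)/(-691 + (3 + 9/2)) = 338951 - 2*15/(2*(-691 + 15/2)) = 338951 - 2*15/(2*(-1367/2)) = 338951 - 2*15*(-2)/(2*1367) = 338951 - 1*(-30/1367) = 338951 + 30/1367 = 463346047/1367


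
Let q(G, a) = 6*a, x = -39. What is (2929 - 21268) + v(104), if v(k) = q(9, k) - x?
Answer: -17676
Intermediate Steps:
v(k) = 39 + 6*k (v(k) = 6*k - 1*(-39) = 6*k + 39 = 39 + 6*k)
(2929 - 21268) + v(104) = (2929 - 21268) + (39 + 6*104) = -18339 + (39 + 624) = -18339 + 663 = -17676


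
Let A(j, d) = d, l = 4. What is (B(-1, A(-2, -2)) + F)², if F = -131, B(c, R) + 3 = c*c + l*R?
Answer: 19881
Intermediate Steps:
B(c, R) = -3 + c² + 4*R (B(c, R) = -3 + (c*c + 4*R) = -3 + (c² + 4*R) = -3 + c² + 4*R)
(B(-1, A(-2, -2)) + F)² = ((-3 + (-1)² + 4*(-2)) - 131)² = ((-3 + 1 - 8) - 131)² = (-10 - 131)² = (-141)² = 19881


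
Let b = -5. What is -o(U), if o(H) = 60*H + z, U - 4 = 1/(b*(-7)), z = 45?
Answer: -2007/7 ≈ -286.71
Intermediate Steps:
U = 141/35 (U = 4 + 1/(-5*(-7)) = 4 + 1/35 = 141/35 ≈ 4.0286)
o(H) = 45 + 60*H (o(H) = 60*H + 45 = 45 + 60*H)
-o(U) = -(45 + 60*(141/35)) = -(45 + 1692/7) = -1*2007/7 = -2007/7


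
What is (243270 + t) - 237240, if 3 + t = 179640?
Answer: 185667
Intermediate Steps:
t = 179637 (t = -3 + 179640 = 179637)
(243270 + t) - 237240 = (243270 + 179637) - 237240 = 422907 - 237240 = 185667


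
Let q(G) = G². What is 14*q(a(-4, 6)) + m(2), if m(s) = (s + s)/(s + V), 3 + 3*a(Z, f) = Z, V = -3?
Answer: 650/9 ≈ 72.222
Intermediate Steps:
a(Z, f) = -1 + Z/3
m(s) = 2*s/(-3 + s) (m(s) = (s + s)/(s - 3) = (2*s)/(-3 + s) = 2*s/(-3 + s))
14*q(a(-4, 6)) + m(2) = 14*(-1 + (⅓)*(-4))² + 2*2/(-3 + 2) = 14*(-1 - 4/3)² + 2*2/(-1) = 14*(-7/3)² + 2*2*(-1) = 14*(49/9) - 4 = 686/9 - 4 = 650/9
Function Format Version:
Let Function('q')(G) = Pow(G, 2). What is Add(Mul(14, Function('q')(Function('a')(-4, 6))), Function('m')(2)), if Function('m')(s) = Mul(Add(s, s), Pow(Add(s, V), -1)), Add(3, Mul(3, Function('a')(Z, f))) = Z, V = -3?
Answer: Rational(650, 9) ≈ 72.222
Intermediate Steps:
Function('a')(Z, f) = Add(-1, Mul(Rational(1, 3), Z))
Function('m')(s) = Mul(2, s, Pow(Add(-3, s), -1)) (Function('m')(s) = Mul(Add(s, s), Pow(Add(s, -3), -1)) = Mul(Mul(2, s), Pow(Add(-3, s), -1)) = Mul(2, s, Pow(Add(-3, s), -1)))
Add(Mul(14, Function('q')(Function('a')(-4, 6))), Function('m')(2)) = Add(Mul(14, Pow(Add(-1, Mul(Rational(1, 3), -4)), 2)), Mul(2, 2, Pow(Add(-3, 2), -1))) = Add(Mul(14, Pow(Add(-1, Rational(-4, 3)), 2)), Mul(2, 2, Pow(-1, -1))) = Add(Mul(14, Pow(Rational(-7, 3), 2)), Mul(2, 2, -1)) = Add(Mul(14, Rational(49, 9)), -4) = Add(Rational(686, 9), -4) = Rational(650, 9)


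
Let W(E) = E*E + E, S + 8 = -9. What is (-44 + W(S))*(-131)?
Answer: -29868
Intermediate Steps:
S = -17 (S = -8 - 9 = -17)
W(E) = E + E² (W(E) = E² + E = E + E²)
(-44 + W(S))*(-131) = (-44 - 17*(1 - 17))*(-131) = (-44 - 17*(-16))*(-131) = (-44 + 272)*(-131) = 228*(-131) = -29868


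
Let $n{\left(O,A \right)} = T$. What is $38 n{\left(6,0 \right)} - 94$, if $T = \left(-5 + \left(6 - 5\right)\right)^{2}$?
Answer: $514$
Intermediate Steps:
$T = 16$ ($T = \left(-5 + 1\right)^{2} = \left(-4\right)^{2} = 16$)
$n{\left(O,A \right)} = 16$
$38 n{\left(6,0 \right)} - 94 = 38 \cdot 16 - 94 = 608 - 94 = 514$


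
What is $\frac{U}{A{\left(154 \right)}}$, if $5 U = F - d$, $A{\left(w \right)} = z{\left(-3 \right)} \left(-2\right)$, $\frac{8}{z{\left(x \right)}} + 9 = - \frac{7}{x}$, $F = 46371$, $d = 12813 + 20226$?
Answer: $1111$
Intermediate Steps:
$d = 33039$
$z{\left(x \right)} = \frac{8}{-9 - \frac{7}{x}}$
$A{\left(w \right)} = \frac{12}{5}$ ($A{\left(w \right)} = \left(-8\right) \left(-3\right) \frac{1}{7 + 9 \left(-3\right)} \left(-2\right) = \left(-8\right) \left(-3\right) \frac{1}{7 - 27} \left(-2\right) = \left(-8\right) \left(-3\right) \frac{1}{-20} \left(-2\right) = \left(-8\right) \left(-3\right) \left(- \frac{1}{20}\right) \left(-2\right) = \left(- \frac{6}{5}\right) \left(-2\right) = \frac{12}{5}$)
$U = \frac{13332}{5}$ ($U = \frac{46371 - 33039}{5} = \frac{1}{5} \cdot 13332 = \frac{13332}{5} \approx 2666.4$)
$\frac{U}{A{\left(154 \right)}} = \frac{13332}{5 \cdot \frac{12}{5}} = \frac{13332}{5} \cdot \frac{5}{12} = 1111$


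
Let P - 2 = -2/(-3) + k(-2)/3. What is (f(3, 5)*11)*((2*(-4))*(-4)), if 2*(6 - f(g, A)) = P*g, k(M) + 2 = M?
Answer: 1408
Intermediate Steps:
k(M) = -2 + M
P = 4/3 (P = 2 + (-2/(-3) + (-2 - 2)/3) = 2 + (-2*(-1/3) - 4*1/3) = 2 + (2/3 - 4/3) = 2 - 2/3 = 4/3 ≈ 1.3333)
f(g, A) = 6 - 2*g/3
(f(3, 5)*11)*((2*(-4))*(-4)) = ((6 - 2/3*3)*11)*((2*(-4))*(-4)) = ((6 - 2)*11)*(-8*(-4)) = (4*11)*32 = 44*32 = 1408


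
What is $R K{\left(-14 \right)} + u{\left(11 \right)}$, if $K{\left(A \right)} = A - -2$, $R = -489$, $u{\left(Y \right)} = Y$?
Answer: $5879$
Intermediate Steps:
$K{\left(A \right)} = 2 + A$ ($K{\left(A \right)} = A + 2 = 2 + A$)
$R K{\left(-14 \right)} + u{\left(11 \right)} = - 489 \left(2 - 14\right) + 11 = \left(-489\right) \left(-12\right) + 11 = 5868 + 11 = 5879$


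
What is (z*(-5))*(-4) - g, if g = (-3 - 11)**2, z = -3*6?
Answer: -556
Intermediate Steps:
z = -18
g = 196 (g = (-14)**2 = 196)
(z*(-5))*(-4) - g = -18*(-5)*(-4) - 1*196 = 90*(-4) - 196 = -360 - 196 = -556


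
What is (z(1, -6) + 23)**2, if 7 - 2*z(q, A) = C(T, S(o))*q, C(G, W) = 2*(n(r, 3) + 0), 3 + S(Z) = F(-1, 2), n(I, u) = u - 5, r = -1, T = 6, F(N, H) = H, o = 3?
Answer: 3249/4 ≈ 812.25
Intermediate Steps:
n(I, u) = -5 + u
S(Z) = -1 (S(Z) = -3 + 2 = -1)
C(G, W) = -4 (C(G, W) = 2*((-5 + 3) + 0) = 2*(-2 + 0) = 2*(-2) = -4)
z(q, A) = 7/2 + 2*q (z(q, A) = 7/2 - (-2)*q = 7/2 + 2*q)
(z(1, -6) + 23)**2 = ((7/2 + 2*1) + 23)**2 = ((7/2 + 2) + 23)**2 = (11/2 + 23)**2 = (57/2)**2 = 3249/4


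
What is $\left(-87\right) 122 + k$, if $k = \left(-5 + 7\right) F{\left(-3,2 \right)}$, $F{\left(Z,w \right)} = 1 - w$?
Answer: $-10616$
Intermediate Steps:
$k = -2$ ($k = \left(-5 + 7\right) \left(1 - 2\right) = 2 \left(1 - 2\right) = 2 \left(-1\right) = -2$)
$\left(-87\right) 122 + k = \left(-87\right) 122 - 2 = -10614 - 2 = -10616$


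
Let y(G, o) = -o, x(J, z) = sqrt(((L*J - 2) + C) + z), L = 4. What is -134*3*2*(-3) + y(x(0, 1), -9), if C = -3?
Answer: 2421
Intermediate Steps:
x(J, z) = sqrt(-5 + z + 4*J) (x(J, z) = sqrt(((4*J - 2) - 3) + z) = sqrt(((-2 + 4*J) - 3) + z) = sqrt((-5 + 4*J) + z) = sqrt(-5 + z + 4*J))
-134*3*2*(-3) + y(x(0, 1), -9) = -134*3*2*(-3) - 1*(-9) = -804*(-3) + 9 = -134*(-18) + 9 = 2412 + 9 = 2421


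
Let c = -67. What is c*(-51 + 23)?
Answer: 1876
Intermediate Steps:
c*(-51 + 23) = -67*(-51 + 23) = -67*(-28) = 1876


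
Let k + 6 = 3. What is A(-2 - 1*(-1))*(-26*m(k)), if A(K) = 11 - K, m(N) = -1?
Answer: 312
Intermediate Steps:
k = -3 (k = -6 + 3 = -3)
A(-2 - 1*(-1))*(-26*m(k)) = (11 - (-2 - 1*(-1)))*(-26*(-1)) = (11 - (-2 + 1))*26 = (11 - 1*(-1))*26 = (11 + 1)*26 = 12*26 = 312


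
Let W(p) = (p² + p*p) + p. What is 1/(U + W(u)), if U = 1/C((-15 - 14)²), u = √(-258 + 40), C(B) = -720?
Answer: -720*I/(720*√218 + 313921*I) ≈ -0.0022909 - 7.7581e-5*I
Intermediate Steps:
u = I*√218 (u = √(-218) = I*√218 ≈ 14.765*I)
W(p) = p + 2*p² (W(p) = (p² + p²) + p = 2*p² + p = p + 2*p²)
U = -1/720 (U = 1/(-720) = -1/720 ≈ -0.0013889)
1/(U + W(u)) = 1/(-1/720 + (I*√218)*(1 + 2*(I*√218))) = 1/(-1/720 + (I*√218)*(1 + 2*I*√218)) = 1/(-1/720 + I*√218*(1 + 2*I*√218))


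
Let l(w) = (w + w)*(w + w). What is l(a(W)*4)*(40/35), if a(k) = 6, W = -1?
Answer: 18432/7 ≈ 2633.1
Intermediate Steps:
l(w) = 4*w² (l(w) = (2*w)*(2*w) = 4*w²)
l(a(W)*4)*(40/35) = (4*(6*4)²)*(40/35) = (4*24²)*(40*(1/35)) = (4*576)*(8/7) = 2304*(8/7) = 18432/7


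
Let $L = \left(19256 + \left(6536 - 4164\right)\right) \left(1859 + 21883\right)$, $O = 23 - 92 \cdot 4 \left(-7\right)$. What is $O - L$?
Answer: $-513489377$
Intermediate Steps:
$O = 2599$ ($O = 23 - -2576 = 23 + 2576 = 2599$)
$L = 513491976$ ($L = \left(19256 + 2372\right) 23742 = 21628 \cdot 23742 = 513491976$)
$O - L = 2599 - 513491976 = -513489377$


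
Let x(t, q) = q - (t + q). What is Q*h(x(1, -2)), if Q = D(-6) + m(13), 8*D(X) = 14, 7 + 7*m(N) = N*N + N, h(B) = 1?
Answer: 107/4 ≈ 26.750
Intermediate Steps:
x(t, q) = -t (x(t, q) = q - (q + t) = q + (-q - t) = -t)
m(N) = -1 + N/7 + N²/7 (m(N) = -1 + (N*N + N)/7 = -1 + (N² + N)/7 = -1 + (N + N²)/7 = -1 + (N/7 + N²/7) = -1 + N/7 + N²/7)
D(X) = 7/4 (D(X) = (⅛)*14 = 7/4)
Q = 107/4 (Q = 7/4 + (-1 + (⅐)*13 + (⅐)*13²) = 7/4 + (-1 + 13/7 + (⅐)*169) = 7/4 + (-1 + 13/7 + 169/7) = 7/4 + 25 = 107/4 ≈ 26.750)
Q*h(x(1, -2)) = (107/4)*1 = 107/4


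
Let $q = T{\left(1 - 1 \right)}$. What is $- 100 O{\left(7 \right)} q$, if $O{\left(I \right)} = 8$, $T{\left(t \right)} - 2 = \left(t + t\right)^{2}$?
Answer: $-1600$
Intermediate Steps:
$T{\left(t \right)} = 2 + 4 t^{2}$ ($T{\left(t \right)} = 2 + \left(t + t\right)^{2} = 2 + \left(2 t\right)^{2} = 2 + 4 t^{2}$)
$q = 2$ ($q = 2 + 4 \left(1 - 1\right)^{2} = 2 + 4 \cdot 0^{2} = 2 + 4 \cdot 0 = 2 + 0 = 2$)
$- 100 O{\left(7 \right)} q = \left(-100\right) 8 \cdot 2 = \left(-800\right) 2 = -1600$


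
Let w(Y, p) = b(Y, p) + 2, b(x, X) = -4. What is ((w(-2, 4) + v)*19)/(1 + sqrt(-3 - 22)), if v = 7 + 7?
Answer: 114/13 - 570*I/13 ≈ 8.7692 - 43.846*I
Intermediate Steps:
w(Y, p) = -2 (w(Y, p) = -4 + 2 = -2)
v = 14
((w(-2, 4) + v)*19)/(1 + sqrt(-3 - 22)) = ((-2 + 14)*19)/(1 + sqrt(-3 - 22)) = (12*19)/(1 + sqrt(-25)) = 228/(1 + 5*I) = 228*((1 - 5*I)/26) = 114*(1 - 5*I)/13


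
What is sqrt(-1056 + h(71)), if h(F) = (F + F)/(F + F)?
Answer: I*sqrt(1055) ≈ 32.481*I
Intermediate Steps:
h(F) = 1 (h(F) = (2*F)/((2*F)) = (2*F)*(1/(2*F)) = 1)
sqrt(-1056 + h(71)) = sqrt(-1056 + 1) = sqrt(-1055) = I*sqrt(1055)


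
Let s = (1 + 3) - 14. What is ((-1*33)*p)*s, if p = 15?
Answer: 4950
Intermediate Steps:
s = -10 (s = 4 - 14 = -10)
((-1*33)*p)*s = (-1*33*15)*(-10) = -33*15*(-10) = -495*(-10) = 4950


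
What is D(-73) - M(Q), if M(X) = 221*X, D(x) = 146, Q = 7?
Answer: -1401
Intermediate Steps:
D(-73) - M(Q) = 146 - 221*7 = 146 - 1*1547 = 146 - 1547 = -1401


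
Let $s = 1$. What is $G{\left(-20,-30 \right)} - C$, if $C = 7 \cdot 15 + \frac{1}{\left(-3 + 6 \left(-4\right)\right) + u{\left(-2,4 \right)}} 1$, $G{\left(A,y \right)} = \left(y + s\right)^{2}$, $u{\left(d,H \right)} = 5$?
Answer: $\frac{16193}{22} \approx 736.04$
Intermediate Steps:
$G{\left(A,y \right)} = \left(1 + y\right)^{2}$ ($G{\left(A,y \right)} = \left(y + 1\right)^{2} = \left(1 + y\right)^{2}$)
$C = \frac{2309}{22}$ ($C = 7 \cdot 15 + \frac{1}{\left(-3 + 6 \left(-4\right)\right) + 5} \cdot 1 = 105 + \frac{1}{\left(-3 - 24\right) + 5} \cdot 1 = 105 + \frac{1}{-27 + 5} \cdot 1 = 105 + \frac{1}{-22} \cdot 1 = 105 - \frac{1}{22} = \frac{2309}{22} \approx 104.95$)
$G{\left(-20,-30 \right)} - C = \left(1 - 30\right)^{2} - \frac{2309}{22} = \left(-29\right)^{2} - \frac{2309}{22} = 841 - \frac{2309}{22} = \frac{16193}{22}$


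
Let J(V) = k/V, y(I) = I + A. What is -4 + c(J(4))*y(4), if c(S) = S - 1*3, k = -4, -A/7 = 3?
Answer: 64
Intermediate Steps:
A = -21 (A = -7*3 = -21)
y(I) = -21 + I (y(I) = I - 21 = -21 + I)
J(V) = -4/V
c(S) = -3 + S (c(S) = S - 3 = -3 + S)
-4 + c(J(4))*y(4) = -4 + (-3 - 4/4)*(-21 + 4) = -4 + (-3 - 4*¼)*(-17) = -4 + (-3 - 1)*(-17) = -4 - 4*(-17) = -4 + 68 = 64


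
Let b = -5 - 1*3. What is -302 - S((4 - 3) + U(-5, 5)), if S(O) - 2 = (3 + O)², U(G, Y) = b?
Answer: -320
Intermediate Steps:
b = -8 (b = -5 - 3 = -8)
U(G, Y) = -8
S(O) = 2 + (3 + O)²
-302 - S((4 - 3) + U(-5, 5)) = -302 - (2 + (3 + ((4 - 3) - 8))²) = -302 - (2 + (3 + (1 - 8))²) = -302 - (2 + (3 - 7)²) = -302 - (2 + (-4)²) = -302 - (2 + 16) = -302 - 1*18 = -302 - 18 = -320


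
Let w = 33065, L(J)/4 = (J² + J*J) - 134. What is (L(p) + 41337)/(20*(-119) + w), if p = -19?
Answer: 43689/30685 ≈ 1.4238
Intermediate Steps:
L(J) = -536 + 8*J² (L(J) = 4*((J² + J*J) - 134) = 4*((J² + J²) - 134) = 4*(2*J² - 134) = 4*(-134 + 2*J²) = -536 + 8*J²)
(L(p) + 41337)/(20*(-119) + w) = ((-536 + 8*(-19)²) + 41337)/(20*(-119) + 33065) = ((-536 + 8*361) + 41337)/(-2380 + 33065) = ((-536 + 2888) + 41337)/30685 = (2352 + 41337)*(1/30685) = 43689*(1/30685) = 43689/30685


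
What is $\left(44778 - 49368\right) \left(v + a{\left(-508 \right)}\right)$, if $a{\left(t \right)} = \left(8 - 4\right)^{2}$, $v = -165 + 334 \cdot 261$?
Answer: $-399444750$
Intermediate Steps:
$v = 87009$ ($v = -165 + 87174 = 87009$)
$a{\left(t \right)} = 16$ ($a{\left(t \right)} = 4^{2} = 16$)
$\left(44778 - 49368\right) \left(v + a{\left(-508 \right)}\right) = \left(44778 - 49368\right) \left(87009 + 16\right) = \left(-4590\right) 87025 = -399444750$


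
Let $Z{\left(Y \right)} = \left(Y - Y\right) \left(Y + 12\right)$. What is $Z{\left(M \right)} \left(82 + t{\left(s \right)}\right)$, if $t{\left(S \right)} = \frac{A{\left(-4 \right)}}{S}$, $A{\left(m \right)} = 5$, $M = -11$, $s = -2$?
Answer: $0$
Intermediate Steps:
$Z{\left(Y \right)} = 0$ ($Z{\left(Y \right)} = 0 \left(12 + Y\right) = 0$)
$t{\left(S \right)} = \frac{5}{S}$
$Z{\left(M \right)} \left(82 + t{\left(s \right)}\right) = 0 \left(82 + \frac{5}{-2}\right) = 0 \left(82 + 5 \left(- \frac{1}{2}\right)\right) = 0 \left(82 - \frac{5}{2}\right) = 0 \cdot \frac{159}{2} = 0$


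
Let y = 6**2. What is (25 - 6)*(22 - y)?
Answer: -266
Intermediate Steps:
y = 36
(25 - 6)*(22 - y) = (25 - 6)*(22 - 1*36) = 19*(22 - 36) = 19*(-14) = -266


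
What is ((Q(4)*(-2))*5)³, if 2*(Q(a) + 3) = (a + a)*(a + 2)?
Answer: -9261000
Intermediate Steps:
Q(a) = -3 + a*(2 + a) (Q(a) = -3 + ((a + a)*(a + 2))/2 = -3 + ((2*a)*(2 + a))/2 = -3 + (2*a*(2 + a))/2 = -3 + a*(2 + a))
((Q(4)*(-2))*5)³ = (((-3 + 4² + 2*4)*(-2))*5)³ = (((-3 + 16 + 8)*(-2))*5)³ = ((21*(-2))*5)³ = (-42*5)³ = (-210)³ = -9261000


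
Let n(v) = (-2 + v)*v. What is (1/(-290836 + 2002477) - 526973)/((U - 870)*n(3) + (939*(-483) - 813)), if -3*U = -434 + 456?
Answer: 450994296346/391094563731 ≈ 1.1532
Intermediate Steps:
n(v) = v*(-2 + v)
U = -22/3 (U = -(-434 + 456)/3 = -⅓*22 = -22/3 ≈ -7.3333)
(1/(-290836 + 2002477) - 526973)/((U - 870)*n(3) + (939*(-483) - 813)) = (1/(-290836 + 2002477) - 526973)/((-22/3 - 870)*(3*(-2 + 3)) + (939*(-483) - 813)) = (1/1711641 - 526973)/(-2632 + (-453537 - 813)) = (1/1711641 - 526973)/(-2632/3*3 - 454350) = -901988592692/(1711641*(-2632 - 454350)) = -901988592692/1711641/(-456982) = -901988592692/1711641*(-1/456982) = 450994296346/391094563731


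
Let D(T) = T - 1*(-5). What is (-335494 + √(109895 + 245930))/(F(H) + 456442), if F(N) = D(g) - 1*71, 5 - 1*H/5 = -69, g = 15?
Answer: -335494/456391 + 5*√14233/456391 ≈ -0.73380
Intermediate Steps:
H = 370 (H = 25 - 5*(-69) = 25 + 345 = 370)
D(T) = 5 + T (D(T) = T + 5 = 5 + T)
F(N) = -51 (F(N) = (5 + 15) - 1*71 = 20 - 71 = -51)
(-335494 + √(109895 + 245930))/(F(H) + 456442) = (-335494 + √(109895 + 245930))/(-51 + 456442) = (-335494 + √355825)/456391 = (-335494 + 5*√14233)*(1/456391) = -335494/456391 + 5*√14233/456391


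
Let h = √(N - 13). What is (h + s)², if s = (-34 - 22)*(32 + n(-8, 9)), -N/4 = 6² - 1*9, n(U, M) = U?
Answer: 1806215 - 29568*I ≈ 1.8062e+6 - 29568.0*I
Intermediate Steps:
N = -108 (N = -4*(6² - 1*9) = -4*(36 - 9) = -4*27 = -108)
s = -1344 (s = (-34 - 22)*(32 - 8) = -56*24 = -1344)
h = 11*I (h = √(-108 - 13) = √(-121) = 11*I ≈ 11.0*I)
(h + s)² = (11*I - 1344)² = (-1344 + 11*I)²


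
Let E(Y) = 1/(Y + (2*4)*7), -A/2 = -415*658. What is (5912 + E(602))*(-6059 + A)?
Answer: 2100967477857/658 ≈ 3.1930e+9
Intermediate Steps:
A = 546140 (A = -(-830)*658 = -2*(-273070) = 546140)
E(Y) = 1/(56 + Y) (E(Y) = 1/(Y + 8*7) = 1/(Y + 56) = 1/(56 + Y))
(5912 + E(602))*(-6059 + A) = (5912 + 1/(56 + 602))*(-6059 + 546140) = (5912 + 1/658)*540081 = (3890097/658)*540081 = 2100967477857/658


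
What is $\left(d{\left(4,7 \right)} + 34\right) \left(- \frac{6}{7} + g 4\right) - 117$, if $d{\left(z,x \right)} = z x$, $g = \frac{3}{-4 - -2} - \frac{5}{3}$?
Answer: $- \frac{20065}{21} \approx -955.48$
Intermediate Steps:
$g = - \frac{19}{6}$ ($g = \frac{3}{-4 + 2} - \frac{5}{3} = \frac{3}{-2} - \frac{5}{3} = 3 \left(- \frac{1}{2}\right) - \frac{5}{3} = - \frac{3}{2} - \frac{5}{3} = - \frac{19}{6} \approx -3.1667$)
$d{\left(z,x \right)} = x z$
$\left(d{\left(4,7 \right)} + 34\right) \left(- \frac{6}{7} + g 4\right) - 117 = \left(7 \cdot 4 + 34\right) \left(- \frac{6}{7} - \frac{38}{3}\right) - 117 = \left(28 + 34\right) \left(\left(-6\right) \frac{1}{7} - \frac{38}{3}\right) - 117 = 62 \left(- \frac{6}{7} - \frac{38}{3}\right) - 117 = 62 \left(- \frac{284}{21}\right) - 117 = - \frac{17608}{21} - 117 = - \frac{20065}{21}$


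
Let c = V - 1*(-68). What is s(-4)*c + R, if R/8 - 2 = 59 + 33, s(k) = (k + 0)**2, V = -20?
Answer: 1520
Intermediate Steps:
s(k) = k**2
c = 48 (c = -20 - 1*(-68) = -20 + 68 = 48)
R = 752 (R = 16 + 8*(59 + 33) = 16 + 8*92 = 16 + 736 = 752)
s(-4)*c + R = (-4)**2*48 + 752 = 16*48 + 752 = 768 + 752 = 1520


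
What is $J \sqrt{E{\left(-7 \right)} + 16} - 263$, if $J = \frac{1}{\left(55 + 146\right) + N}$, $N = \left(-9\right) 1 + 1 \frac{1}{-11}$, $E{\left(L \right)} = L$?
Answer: $- \frac{555160}{2111} \approx -262.98$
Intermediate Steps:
$N = - \frac{100}{11}$ ($N = -9 + 1 \left(- \frac{1}{11}\right) = -9 - \frac{1}{11} = - \frac{100}{11} \approx -9.0909$)
$J = \frac{11}{2111}$ ($J = \frac{1}{\left(55 + 146\right) - \frac{100}{11}} = \frac{1}{201 - \frac{100}{11}} = \frac{1}{\frac{2111}{11}} = \frac{11}{2111} \approx 0.0052108$)
$J \sqrt{E{\left(-7 \right)} + 16} - 263 = \frac{11 \sqrt{-7 + 16}}{2111} - 263 = \frac{11 \sqrt{9}}{2111} - 263 = \frac{11}{2111} \cdot 3 - 263 = \frac{33}{2111} - 263 = - \frac{555160}{2111}$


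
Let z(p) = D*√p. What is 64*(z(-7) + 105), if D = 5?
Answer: 6720 + 320*I*√7 ≈ 6720.0 + 846.64*I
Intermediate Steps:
z(p) = 5*√p
64*(z(-7) + 105) = 64*(5*√(-7) + 105) = 64*(5*(I*√7) + 105) = 64*(5*I*√7 + 105) = 64*(105 + 5*I*√7) = 6720 + 320*I*√7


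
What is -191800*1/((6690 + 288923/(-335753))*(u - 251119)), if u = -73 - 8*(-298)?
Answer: 1149954025/9978527688621 ≈ 0.00011524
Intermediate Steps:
u = 2311 (u = -73 + 2384 = 2311)
-191800*1/((6690 + 288923/(-335753))*(u - 251119)) = -191800*1/((2311 - 251119)*(6690 + 288923/(-335753))) = -191800*(-1/(248808*(6690 + 288923*(-1/335753)))) = -191800*(-1/(248808*(6690 - 288923/335753))) = -191800/((-248808*2245898647/335753)) = -191800/(-558797550562776/335753) = -191800*(-335753/558797550562776) = 1149954025/9978527688621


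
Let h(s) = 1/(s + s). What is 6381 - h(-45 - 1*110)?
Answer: 1978111/310 ≈ 6381.0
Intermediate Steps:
h(s) = 1/(2*s)
6381 - h(-45 - 1*110) = 6381 - 1/(2*(-45 - 1*110)) = 6381 - 1/(2*(-45 - 110)) = 6381 - 1/(2*(-155)) = 6381 - (-1)/(2*155) = 6381 - 1*(-1/310) = 6381 + 1/310 = 1978111/310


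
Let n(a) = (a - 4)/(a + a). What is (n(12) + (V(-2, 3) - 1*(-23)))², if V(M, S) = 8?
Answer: 8836/9 ≈ 981.78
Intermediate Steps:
n(a) = (-4 + a)/(2*a) (n(a) = (-4 + a)/((2*a)) = (-4 + a)*(1/(2*a)) = (-4 + a)/(2*a))
(n(12) + (V(-2, 3) - 1*(-23)))² = ((½)*(-4 + 12)/12 + (8 - 1*(-23)))² = ((½)*(1/12)*8 + (8 + 23))² = (⅓ + 31)² = (94/3)² = 8836/9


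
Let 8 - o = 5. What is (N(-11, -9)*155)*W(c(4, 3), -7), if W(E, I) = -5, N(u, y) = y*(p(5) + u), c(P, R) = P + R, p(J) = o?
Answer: -55800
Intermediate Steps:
o = 3 (o = 8 - 1*5 = 8 - 5 = 3)
p(J) = 3
N(u, y) = y*(3 + u)
(N(-11, -9)*155)*W(c(4, 3), -7) = (-9*(3 - 11)*155)*(-5) = (-9*(-8)*155)*(-5) = (72*155)*(-5) = 11160*(-5) = -55800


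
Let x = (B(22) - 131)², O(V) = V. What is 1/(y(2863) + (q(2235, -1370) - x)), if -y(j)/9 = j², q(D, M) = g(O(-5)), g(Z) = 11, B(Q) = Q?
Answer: -1/73782791 ≈ -1.3553e-8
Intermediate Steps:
q(D, M) = 11
x = 11881 (x = (22 - 131)² = (-109)² = 11881)
y(j) = -9*j²
1/(y(2863) + (q(2235, -1370) - x)) = 1/(-9*2863² + (11 - 1*11881)) = 1/(-9*8196769 + (11 - 11881)) = 1/(-73770921 - 11870) = 1/(-73782791) = -1/73782791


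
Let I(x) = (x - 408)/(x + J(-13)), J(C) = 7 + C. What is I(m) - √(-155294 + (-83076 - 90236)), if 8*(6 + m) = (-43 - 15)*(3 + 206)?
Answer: 7717/6109 - I*√328606 ≈ 1.2632 - 573.24*I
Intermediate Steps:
m = -6085/4 (m = -6 + ((-43 - 15)*(3 + 206))/8 = -6 + (-58*209)/8 = -6 + (⅛)*(-12122) = -6 - 6061/4 = -6085/4 ≈ -1521.3)
I(x) = (-408 + x)/(-6 + x) (I(x) = (x - 408)/(x + (7 - 13)) = (-408 + x)/(x - 6) = (-408 + x)/(-6 + x))
I(m) - √(-155294 + (-83076 - 90236)) = (-408 - 6085/4)/(-6 - 6085/4) - √(-155294 + (-83076 - 90236)) = -7717/4/(-6109/4) - √(-155294 - 173312) = -4/6109*(-7717/4) - √(-328606) = 7717/6109 - I*√328606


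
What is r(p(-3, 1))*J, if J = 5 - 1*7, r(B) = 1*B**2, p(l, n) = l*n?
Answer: -18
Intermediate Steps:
r(B) = B**2
J = -2 (J = 5 - 7 = -2)
r(p(-3, 1))*J = (-3*1)**2*(-2) = (-3)**2*(-2) = 9*(-2) = -18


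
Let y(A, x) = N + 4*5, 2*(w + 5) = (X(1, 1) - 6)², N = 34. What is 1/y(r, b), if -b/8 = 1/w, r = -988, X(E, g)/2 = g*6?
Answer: 1/54 ≈ 0.018519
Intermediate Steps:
X(E, g) = 12*g (X(E, g) = 2*(g*6) = 2*(6*g) = 12*g)
w = 13 (w = -5 + (12*1 - 6)²/2 = -5 + (12 - 6)²/2 = -5 + (½)*6² = -5 + (½)*36 = -5 + 18 = 13)
b = -8/13 ≈ -0.61539
y(A, x) = 54 (y(A, x) = 34 + 4*5 = 34 + 20 = 54)
1/y(r, b) = 1/54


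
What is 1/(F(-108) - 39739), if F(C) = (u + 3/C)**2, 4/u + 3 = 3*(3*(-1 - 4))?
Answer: -81/3218858 ≈ -2.5164e-5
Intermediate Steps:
u = -1/12 (u = 4/(-3 + 3*(3*(-1 - 4))) = 4/(-3 + 3*(3*(-5))) = 4/(-3 + 3*(-15)) = 4/(-3 - 45) = 4/(-48) = 4*(-1/48) = -1/12 ≈ -0.083333)
F(C) = (-1/12 + 3/C)**2
1/(F(-108) - 39739) = 1/((1/144)*(36 - 1*(-108))**2/(-108)**2 - 39739) = 1/((1/144)*(1/11664)*(36 + 108)**2 - 39739) = 1/((1/144)*(1/11664)*144**2 - 39739) = 1/((1/144)*(1/11664)*20736 - 39739) = 1/(1/81 - 39739) = 1/(-3218858/81) = -81/3218858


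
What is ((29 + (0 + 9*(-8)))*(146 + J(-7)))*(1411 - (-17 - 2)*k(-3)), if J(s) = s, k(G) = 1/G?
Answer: -25187078/3 ≈ -8.3957e+6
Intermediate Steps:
((29 + (0 + 9*(-8)))*(146 + J(-7)))*(1411 - (-17 - 2)*k(-3)) = ((29 + (0 + 9*(-8)))*(146 - 7))*(1411 - (-17 - 2)/(-3)) = ((29 + (0 - 72))*139)*(1411 - (-19)*(-1)/3) = ((29 - 72)*139)*(1411 - 1*19/3) = (-43*139)*(1411 - 19/3) = -5977*4214/3 = -25187078/3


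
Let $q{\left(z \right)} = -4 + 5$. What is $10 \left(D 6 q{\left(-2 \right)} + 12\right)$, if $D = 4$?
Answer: $360$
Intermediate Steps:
$q{\left(z \right)} = 1$
$10 \left(D 6 q{\left(-2 \right)} + 12\right) = 10 \left(4 \cdot 6 \cdot 1 + 12\right) = 10 \left(24 \cdot 1 + 12\right) = 10 \left(24 + 12\right) = 10 \cdot 36 = 360$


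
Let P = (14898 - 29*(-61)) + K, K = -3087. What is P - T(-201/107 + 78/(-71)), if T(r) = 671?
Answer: 12909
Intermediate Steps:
P = 13580 (P = (14898 - 29*(-61)) - 3087 = (14898 + 1769) - 3087 = 16667 - 3087 = 13580)
P - T(-201/107 + 78/(-71)) = 13580 - 1*671 = 13580 - 671 = 12909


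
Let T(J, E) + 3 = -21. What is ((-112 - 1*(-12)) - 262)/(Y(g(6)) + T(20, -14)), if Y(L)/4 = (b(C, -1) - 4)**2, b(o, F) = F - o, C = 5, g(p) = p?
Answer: -181/188 ≈ -0.96277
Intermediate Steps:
T(J, E) = -24 (T(J, E) = -3 - 21 = -24)
Y(L) = 400 (Y(L) = 4*((-1 - 1*5) - 4)**2 = 4*((-1 - 5) - 4)**2 = 4*(-6 - 4)**2 = 4*(-10)**2 = 4*100 = 400)
((-112 - 1*(-12)) - 262)/(Y(g(6)) + T(20, -14)) = ((-112 - 1*(-12)) - 262)/(400 - 24) = ((-112 + 12) - 262)/376 = (-100 - 262)*(1/376) = -362*1/376 = -181/188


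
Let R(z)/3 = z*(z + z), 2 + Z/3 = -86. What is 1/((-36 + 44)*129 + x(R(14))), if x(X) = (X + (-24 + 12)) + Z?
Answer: 1/1932 ≈ 0.00051760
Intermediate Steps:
Z = -264 (Z = -6 + 3*(-86) = -6 - 258 = -264)
R(z) = 6*z² (R(z) = 3*(z*(z + z)) = 3*(z*(2*z)) = 3*(2*z²) = 6*z²)
x(X) = -276 + X (x(X) = (X + (-24 + 12)) - 264 = (X - 12) - 264 = (-12 + X) - 264 = -276 + X)
1/((-36 + 44)*129 + x(R(14))) = 1/((-36 + 44)*129 + (-276 + 6*14²)) = 1/(8*129 + (-276 + 6*196)) = 1/(1032 + (-276 + 1176)) = 1/(1032 + 900) = 1/1932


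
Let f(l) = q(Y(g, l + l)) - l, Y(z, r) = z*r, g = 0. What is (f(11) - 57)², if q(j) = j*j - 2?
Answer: 4900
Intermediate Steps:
Y(z, r) = r*z
q(j) = -2 + j² (q(j) = j² - 2 = -2 + j²)
f(l) = -2 - l (f(l) = (-2 + ((l + l)*0)²) - l = (-2 + ((2*l)*0)²) - l = (-2 + 0²) - l = (-2 + 0) - l = -2 - l)
(f(11) - 57)² = ((-2 - 1*11) - 57)² = ((-2 - 11) - 57)² = (-13 - 57)² = (-70)² = 4900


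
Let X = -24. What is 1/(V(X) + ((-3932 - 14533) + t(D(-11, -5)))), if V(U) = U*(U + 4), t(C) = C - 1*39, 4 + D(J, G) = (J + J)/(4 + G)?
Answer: -1/18006 ≈ -5.5537e-5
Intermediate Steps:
D(J, G) = -4 + 2*J/(4 + G) (D(J, G) = -4 + (J + J)/(4 + G) = -4 + (2*J)/(4 + G) = -4 + 2*J/(4 + G))
t(C) = -39 + C (t(C) = C - 39 = -39 + C)
V(U) = U*(4 + U)
1/(V(X) + ((-3932 - 14533) + t(D(-11, -5)))) = 1/(-24*(4 - 24) + ((-3932 - 14533) + (-39 + 2*(-8 - 11 - 2*(-5))/(4 - 5)))) = 1/(-24*(-20) + (-18465 + (-39 + 2*(-8 - 11 + 10)/(-1)))) = 1/(480 + (-18465 + (-39 + 2*(-1)*(-9)))) = 1/(480 + (-18465 + (-39 + 18))) = 1/(480 + (-18465 - 21)) = 1/(480 - 18486) = 1/(-18006) = -1/18006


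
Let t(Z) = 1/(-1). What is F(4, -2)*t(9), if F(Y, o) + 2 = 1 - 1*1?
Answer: 2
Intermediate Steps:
t(Z) = -1
F(Y, o) = -2 (F(Y, o) = -2 + (1 - 1*1) = -2 + (1 - 1) = -2 + 0 = -2)
F(4, -2)*t(9) = -2*(-1) = 2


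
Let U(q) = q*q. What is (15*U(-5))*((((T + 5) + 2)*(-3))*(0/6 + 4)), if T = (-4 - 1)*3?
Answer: 36000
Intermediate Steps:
U(q) = q²
T = -15 (T = -5*3 = -15)
(15*U(-5))*((((T + 5) + 2)*(-3))*(0/6 + 4)) = (15*(-5)²)*((((-15 + 5) + 2)*(-3))*(0/6 + 4)) = (15*25)*(((-10 + 2)*(-3))*(0*(⅙) + 4)) = 375*((-8*(-3))*(0 + 4)) = 375*(24*4) = 375*96 = 36000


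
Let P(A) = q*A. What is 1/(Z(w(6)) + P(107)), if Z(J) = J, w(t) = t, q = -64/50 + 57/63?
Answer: -525/17929 ≈ -0.029282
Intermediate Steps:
q = -197/525 (q = -64*1/50 + 57*(1/63) = -32/25 + 19/21 = -197/525 ≈ -0.37524)
P(A) = -197*A/525
1/(Z(w(6)) + P(107)) = 1/(6 - 197/525*107) = 1/(6 - 21079/525) = 1/(-17929/525) = -525/17929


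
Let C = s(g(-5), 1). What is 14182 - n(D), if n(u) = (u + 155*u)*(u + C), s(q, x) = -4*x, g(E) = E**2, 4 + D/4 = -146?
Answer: -56520218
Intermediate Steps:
D = -600 (D = -16 + 4*(-146) = -16 - 584 = -600)
C = -4 (C = -4*1 = -4)
n(u) = 156*u*(-4 + u) (n(u) = (u + 155*u)*(u - 4) = (156*u)*(-4 + u) = 156*u*(-4 + u))
14182 - n(D) = 14182 - 156*(-600)*(-4 - 600) = 14182 - 156*(-600)*(-604) = 14182 - 1*56534400 = 14182 - 56534400 = -56520218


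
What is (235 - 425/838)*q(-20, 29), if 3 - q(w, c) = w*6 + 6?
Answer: 22991085/838 ≈ 27436.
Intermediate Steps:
q(w, c) = -3 - 6*w (q(w, c) = 3 - (w*6 + 6) = 3 - (6*w + 6) = 3 - (6 + 6*w) = 3 + (-6 - 6*w) = -3 - 6*w)
(235 - 425/838)*q(-20, 29) = (235 - 425/838)*(-3 - 6*(-20)) = (235 - 425*1/838)*(-3 + 120) = (235 - 425/838)*117 = (196505/838)*117 = 22991085/838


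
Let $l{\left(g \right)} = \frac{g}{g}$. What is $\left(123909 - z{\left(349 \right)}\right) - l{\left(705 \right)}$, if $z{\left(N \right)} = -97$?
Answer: $124005$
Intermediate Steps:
$l{\left(g \right)} = 1$
$\left(123909 - z{\left(349 \right)}\right) - l{\left(705 \right)} = \left(123909 - -97\right) - 1 = \left(123909 + 97\right) - 1 = 124006 - 1 = 124005$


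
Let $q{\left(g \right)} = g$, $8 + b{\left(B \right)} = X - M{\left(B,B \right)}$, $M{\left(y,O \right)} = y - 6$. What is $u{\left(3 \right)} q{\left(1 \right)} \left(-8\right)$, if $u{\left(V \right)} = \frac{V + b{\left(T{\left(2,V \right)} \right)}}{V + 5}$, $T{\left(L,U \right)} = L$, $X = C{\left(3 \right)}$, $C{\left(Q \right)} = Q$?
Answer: $-2$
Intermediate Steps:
$M{\left(y,O \right)} = -6 + y$ ($M{\left(y,O \right)} = y - 6 = -6 + y$)
$X = 3$
$b{\left(B \right)} = 1 - B$ ($b{\left(B \right)} = -8 - \left(-9 + B\right) = 1 - B$)
$u{\left(V \right)} = \frac{-1 + V}{5 + V}$ ($u{\left(V \right)} = \frac{V + \left(1 - 2\right)}{V + 5} = \frac{V + \left(1 - 2\right)}{5 + V} = \frac{V - 1}{5 + V} = \frac{-1 + V}{5 + V}$)
$u{\left(3 \right)} q{\left(1 \right)} \left(-8\right) = \frac{-1 + 3}{5 + 3} \cdot 1 \left(-8\right) = \frac{1}{8} \cdot 2 \cdot 1 \left(-8\right) = \frac{1}{4} \cdot 1 \left(-8\right) = \frac{1}{4} \left(-8\right) = -2$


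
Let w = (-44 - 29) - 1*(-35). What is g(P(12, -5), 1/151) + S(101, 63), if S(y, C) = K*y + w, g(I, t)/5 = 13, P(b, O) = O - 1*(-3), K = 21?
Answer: 2148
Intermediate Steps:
P(b, O) = 3 + O (P(b, O) = O + 3 = 3 + O)
g(I, t) = 65 (g(I, t) = 5*13 = 65)
w = -38 (w = -73 + 35 = -38)
S(y, C) = -38 + 21*y (S(y, C) = 21*y - 38 = -38 + 21*y)
g(P(12, -5), 1/151) + S(101, 63) = 65 + (-38 + 21*101) = 65 + (-38 + 2121) = 65 + 2083 = 2148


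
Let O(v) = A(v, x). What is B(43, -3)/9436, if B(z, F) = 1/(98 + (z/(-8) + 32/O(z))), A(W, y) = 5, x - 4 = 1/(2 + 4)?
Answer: 10/9343999 ≈ 1.0702e-6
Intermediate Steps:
x = 25/6 (x = 4 + 1/(2 + 4) = 4 + 1/6 = 4 + ⅙ = 25/6 ≈ 4.1667)
O(v) = 5
B(z, F) = 1/(522/5 - z/8) (B(z, F) = 1/(98 + (z/(-8) + 32/5)) = 1/(98 + (z*(-⅛) + 32*(⅕))) = 1/(98 + (-z/8 + 32/5)) = 1/(98 + (32/5 - z/8)) = 1/(522/5 - z/8))
B(43, -3)/9436 = -40/(-4176 + 5*43)/9436 = -40/(-4176 + 215)*(1/9436) = -40/(-3961)*(1/9436) = -40*(-1/3961)*(1/9436) = (40/3961)*(1/9436) = 10/9343999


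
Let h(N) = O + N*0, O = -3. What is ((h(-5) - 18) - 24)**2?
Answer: 2025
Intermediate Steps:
h(N) = -3 (h(N) = -3 + N*0 = -3 + 0 = -3)
((h(-5) - 18) - 24)**2 = ((-3 - 18) - 24)**2 = (-21 - 24)**2 = (-45)**2 = 2025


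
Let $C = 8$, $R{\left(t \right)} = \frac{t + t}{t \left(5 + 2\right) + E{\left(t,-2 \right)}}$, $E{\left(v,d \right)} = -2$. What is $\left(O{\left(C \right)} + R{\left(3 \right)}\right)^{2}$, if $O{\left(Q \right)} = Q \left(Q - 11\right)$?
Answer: $\frac{202500}{361} \approx 560.94$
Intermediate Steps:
$R{\left(t \right)} = \frac{2 t}{-2 + 7 t}$ ($R{\left(t \right)} = \frac{t + t}{t \left(5 + 2\right) - 2} = \frac{2 t}{t 7 - 2} = \frac{2 t}{7 t - 2} = \frac{2 t}{-2 + 7 t}$)
$O{\left(Q \right)} = Q \left(-11 + Q\right)$
$\left(O{\left(C \right)} + R{\left(3 \right)}\right)^{2} = \left(8 \left(-11 + 8\right) + 2 \cdot 3 \frac{1}{-2 + 7 \cdot 3}\right)^{2} = \left(8 \left(-3\right) + 2 \cdot 3 \frac{1}{-2 + 21}\right)^{2} = \left(-24 + 2 \cdot 3 \cdot \frac{1}{19}\right)^{2} = \left(-24 + \frac{6}{19}\right)^{2} = \left(- \frac{450}{19}\right)^{2} = \frac{202500}{361}$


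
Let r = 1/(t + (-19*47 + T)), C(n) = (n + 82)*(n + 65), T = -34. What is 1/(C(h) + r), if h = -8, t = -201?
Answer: 1128/4757903 ≈ 0.00023708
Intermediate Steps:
C(n) = (65 + n)*(82 + n) (C(n) = (82 + n)*(65 + n) = (65 + n)*(82 + n))
r = -1/1128 (r = 1/(-201 + (-19*47 - 34)) = 1/(-201 + (-893 - 34)) = 1/(-201 - 927) = 1/(-1128) = -1/1128 ≈ -0.00088653)
1/(C(h) + r) = 1/((5330 + (-8)**2 + 147*(-8)) - 1/1128) = 1/((5330 + 64 - 1176) - 1/1128) = 1/(4218 - 1/1128) = 1/(4757903/1128) = 1128/4757903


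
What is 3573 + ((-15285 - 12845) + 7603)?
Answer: -16954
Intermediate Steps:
3573 + ((-15285 - 12845) + 7603) = 3573 + (-28130 + 7603) = 3573 - 20527 = -16954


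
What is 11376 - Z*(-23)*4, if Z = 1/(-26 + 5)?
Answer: 238804/21 ≈ 11372.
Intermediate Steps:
Z = -1/21 (Z = 1/(-21) = -1/21 ≈ -0.047619)
11376 - Z*(-23)*4 = 11376 - (-1/21*(-23))*4 = 11376 - 23*4/21 = 11376 - 1*92/21 = 11376 - 92/21 = 238804/21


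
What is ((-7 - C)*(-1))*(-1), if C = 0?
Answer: -7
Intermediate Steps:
((-7 - C)*(-1))*(-1) = ((-7 - 1*0)*(-1))*(-1) = ((-7 + 0)*(-1))*(-1) = -7*(-1)*(-1) = 7*(-1) = -7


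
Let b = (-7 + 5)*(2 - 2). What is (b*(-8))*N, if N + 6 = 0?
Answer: 0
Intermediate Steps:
N = -6 (N = -6 + 0 = -6)
b = 0 (b = -2*0 = 0)
(b*(-8))*N = (0*(-8))*(-6) = 0*(-6) = 0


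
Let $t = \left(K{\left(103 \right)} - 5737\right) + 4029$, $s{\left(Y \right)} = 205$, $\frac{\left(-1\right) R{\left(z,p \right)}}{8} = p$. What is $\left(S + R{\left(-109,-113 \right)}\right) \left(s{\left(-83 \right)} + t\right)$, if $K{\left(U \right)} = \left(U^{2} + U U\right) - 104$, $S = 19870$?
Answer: $407398914$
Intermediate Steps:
$R{\left(z,p \right)} = - 8 p$
$K{\left(U \right)} = -104 + 2 U^{2}$ ($K{\left(U \right)} = \left(U^{2} + U^{2}\right) - 104 = 2 U^{2} - 104 = -104 + 2 U^{2}$)
$t = 19406$ ($t = \left(\left(-104 + 2 \cdot 103^{2}\right) - 5737\right) + 4029 = \left(\left(-104 + 2 \cdot 10609\right) - 5737\right) + 4029 = \left(\left(-104 + 21218\right) - 5737\right) + 4029 = \left(21114 - 5737\right) + 4029 = 15377 + 4029 = 19406$)
$\left(S + R{\left(-109,-113 \right)}\right) \left(s{\left(-83 \right)} + t\right) = \left(19870 - -904\right) \left(205 + 19406\right) = \left(19870 + 904\right) 19611 = 20774 \cdot 19611 = 407398914$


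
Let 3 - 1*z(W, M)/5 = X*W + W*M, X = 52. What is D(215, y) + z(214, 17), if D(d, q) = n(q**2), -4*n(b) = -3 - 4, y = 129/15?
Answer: -295253/4 ≈ -73813.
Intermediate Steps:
y = 43/5 (y = 129*(1/15) = 43/5 ≈ 8.6000)
z(W, M) = 15 - 260*W - 5*M*W (z(W, M) = 15 - 5*(52*W + W*M) = 15 - 5*(52*W + M*W) = 15 + (-260*W - 5*M*W) = 15 - 260*W - 5*M*W)
n(b) = 7/4 (n(b) = -(-3 - 4)/4 = -1/4*(-7) = 7/4)
D(d, q) = 7/4
D(215, y) + z(214, 17) = 7/4 + (15 - 260*214 - 5*17*214) = 7/4 + (15 - 55640 - 18190) = 7/4 - 73815 = -295253/4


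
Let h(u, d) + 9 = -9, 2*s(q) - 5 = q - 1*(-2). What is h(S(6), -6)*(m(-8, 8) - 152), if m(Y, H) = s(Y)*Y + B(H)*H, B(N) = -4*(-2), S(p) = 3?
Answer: 1512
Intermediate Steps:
s(q) = 7/2 + q/2 (s(q) = 5/2 + (q - 1*(-2))/2 = 5/2 + (q + 2)/2 = 5/2 + (2 + q)/2 = 5/2 + (1 + q/2) = 7/2 + q/2)
B(N) = 8
m(Y, H) = 8*H + Y*(7/2 + Y/2) (m(Y, H) = (7/2 + Y/2)*Y + 8*H = Y*(7/2 + Y/2) + 8*H = 8*H + Y*(7/2 + Y/2))
h(u, d) = -18 (h(u, d) = -9 - 9 = -18)
h(S(6), -6)*(m(-8, 8) - 152) = -18*((8*8 + (½)*(-8)*(7 - 8)) - 152) = -18*((64 + (½)*(-8)*(-1)) - 152) = -18*((64 + 4) - 152) = -18*(68 - 152) = -18*(-84) = 1512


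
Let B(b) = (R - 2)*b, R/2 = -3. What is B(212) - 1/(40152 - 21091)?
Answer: -32327457/19061 ≈ -1696.0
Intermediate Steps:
R = -6 (R = 2*(-3) = -6)
B(b) = -8*b (B(b) = (-6 - 2)*b = -8*b)
B(212) - 1/(40152 - 21091) = -8*212 - 1/(40152 - 21091) = -1696 - 1/19061 = -32327457/19061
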